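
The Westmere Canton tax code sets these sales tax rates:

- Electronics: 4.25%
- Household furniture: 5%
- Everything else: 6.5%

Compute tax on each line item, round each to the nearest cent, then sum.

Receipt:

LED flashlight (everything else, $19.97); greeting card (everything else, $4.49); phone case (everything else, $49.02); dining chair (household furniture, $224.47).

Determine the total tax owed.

LED flashlight $19.97: everything else → 6.5% → $1.30
Greeting card $4.49: everything else → 6.5% → $0.29
Phone case $49.02: everything else → 6.5% → $3.19
Dining chair $224.47: household furniture → 5% → $11.22
Total tax = $1.30 + $0.29 + $3.19 + $11.22 = $16.00

$16.00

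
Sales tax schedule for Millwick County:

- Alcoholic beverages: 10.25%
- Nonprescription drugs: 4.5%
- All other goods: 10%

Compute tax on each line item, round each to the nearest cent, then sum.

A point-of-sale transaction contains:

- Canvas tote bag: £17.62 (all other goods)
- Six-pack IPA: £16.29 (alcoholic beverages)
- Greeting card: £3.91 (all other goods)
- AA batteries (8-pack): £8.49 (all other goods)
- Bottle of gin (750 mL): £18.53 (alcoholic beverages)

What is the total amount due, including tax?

Canvas tote bag £17.62: all other goods → 10% → £1.76
Six-pack IPA £16.29: alcoholic beverages → 10.25% → £1.67
Greeting card £3.91: all other goods → 10% → £0.39
AA batteries (8-pack) £8.49: all other goods → 10% → £0.85
Bottle of gin (750 mL) £18.53: alcoholic beverages → 10.25% → £1.90
Subtotal = £64.84; tax = £6.57; total due = £71.41

£71.41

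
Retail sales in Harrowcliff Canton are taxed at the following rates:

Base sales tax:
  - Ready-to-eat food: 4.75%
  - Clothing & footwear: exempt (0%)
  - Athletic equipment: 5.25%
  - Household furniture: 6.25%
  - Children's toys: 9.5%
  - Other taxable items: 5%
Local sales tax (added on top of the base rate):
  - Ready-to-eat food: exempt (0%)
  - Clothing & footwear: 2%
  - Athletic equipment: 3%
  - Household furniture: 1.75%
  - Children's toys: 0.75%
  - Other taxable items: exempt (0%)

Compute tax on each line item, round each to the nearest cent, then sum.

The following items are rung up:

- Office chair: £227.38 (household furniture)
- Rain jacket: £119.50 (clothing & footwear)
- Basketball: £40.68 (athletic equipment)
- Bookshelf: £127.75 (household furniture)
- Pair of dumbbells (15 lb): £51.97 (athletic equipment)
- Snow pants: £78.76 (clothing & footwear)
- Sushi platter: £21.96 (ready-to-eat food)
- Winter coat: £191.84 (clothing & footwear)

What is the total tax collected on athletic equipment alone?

Basketball £40.68: athletic equipment → 5.25% + 3% local = 8.25% → £3.36
Pair of dumbbells (15 lb) £51.97: athletic equipment → 5.25% + 3% local = 8.25% → £4.29
Tax on athletic equipment = £3.36 + £4.29 = £7.65

£7.65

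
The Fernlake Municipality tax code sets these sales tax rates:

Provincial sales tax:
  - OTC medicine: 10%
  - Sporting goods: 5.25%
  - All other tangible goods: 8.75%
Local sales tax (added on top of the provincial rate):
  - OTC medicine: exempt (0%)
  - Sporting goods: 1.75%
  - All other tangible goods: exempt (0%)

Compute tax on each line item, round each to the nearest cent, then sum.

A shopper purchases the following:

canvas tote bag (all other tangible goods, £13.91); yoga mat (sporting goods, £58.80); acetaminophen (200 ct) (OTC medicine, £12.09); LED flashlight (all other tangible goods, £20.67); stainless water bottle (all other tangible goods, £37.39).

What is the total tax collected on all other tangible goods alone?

Canvas tote bag £13.91: all other tangible goods → 8.75% + 0% local = 8.75% → £1.22
LED flashlight £20.67: all other tangible goods → 8.75% + 0% local = 8.75% → £1.81
Stainless water bottle £37.39: all other tangible goods → 8.75% + 0% local = 8.75% → £3.27
Tax on all other tangible goods = £1.22 + £1.81 + £3.27 = £6.30

£6.30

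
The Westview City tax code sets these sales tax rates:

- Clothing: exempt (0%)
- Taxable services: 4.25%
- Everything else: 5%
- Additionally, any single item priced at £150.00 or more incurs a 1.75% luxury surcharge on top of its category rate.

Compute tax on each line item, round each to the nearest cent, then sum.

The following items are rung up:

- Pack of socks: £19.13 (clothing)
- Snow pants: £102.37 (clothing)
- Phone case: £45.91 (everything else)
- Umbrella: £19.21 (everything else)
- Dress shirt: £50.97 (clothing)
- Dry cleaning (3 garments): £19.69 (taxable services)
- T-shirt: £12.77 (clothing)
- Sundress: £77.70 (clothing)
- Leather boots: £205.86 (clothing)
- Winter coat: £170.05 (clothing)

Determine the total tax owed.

Pack of socks £19.13: clothing → 0% → £0.00
Snow pants £102.37: clothing → 0% → £0.00
Phone case £45.91: everything else → 5% → £2.30
Umbrella £19.21: everything else → 5% → £0.96
Dress shirt £50.97: clothing → 0% → £0.00
Dry cleaning (3 garments) £19.69: taxable services → 4.25% → £0.84
T-shirt £12.77: clothing → 0% → £0.00
Sundress £77.70: clothing → 0% → £0.00
Leather boots £205.86: clothing → 0% + 1.75% surcharge = 1.75% → £3.60
Winter coat £170.05: clothing → 0% + 1.75% surcharge = 1.75% → £2.98
Total tax = £2.30 + £0.96 + £0.84 + £3.60 + £2.98 = £10.68

£10.68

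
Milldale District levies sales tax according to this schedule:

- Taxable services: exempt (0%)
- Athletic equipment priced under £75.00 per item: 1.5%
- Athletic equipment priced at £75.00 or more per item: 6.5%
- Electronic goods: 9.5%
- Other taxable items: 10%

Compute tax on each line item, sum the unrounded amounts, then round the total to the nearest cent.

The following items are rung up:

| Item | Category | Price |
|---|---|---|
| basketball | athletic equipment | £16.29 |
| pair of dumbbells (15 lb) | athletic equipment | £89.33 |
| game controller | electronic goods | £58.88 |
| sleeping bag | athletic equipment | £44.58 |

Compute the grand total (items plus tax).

Basketball £16.29: athletic equipment, under £75.00 → 1.5% → £0.24435
Pair of dumbbells (15 lb) £89.33: athletic equipment, £75.00 or more → 6.5% → £5.80645
Game controller £58.88: electronic goods → 9.5% → £5.5936
Sleeping bag £44.58: athletic equipment, under £75.00 → 1.5% → £0.6687
Subtotal = £209.08; unrounded tax = £12.3131 → £12.31; total due = £221.39

£221.39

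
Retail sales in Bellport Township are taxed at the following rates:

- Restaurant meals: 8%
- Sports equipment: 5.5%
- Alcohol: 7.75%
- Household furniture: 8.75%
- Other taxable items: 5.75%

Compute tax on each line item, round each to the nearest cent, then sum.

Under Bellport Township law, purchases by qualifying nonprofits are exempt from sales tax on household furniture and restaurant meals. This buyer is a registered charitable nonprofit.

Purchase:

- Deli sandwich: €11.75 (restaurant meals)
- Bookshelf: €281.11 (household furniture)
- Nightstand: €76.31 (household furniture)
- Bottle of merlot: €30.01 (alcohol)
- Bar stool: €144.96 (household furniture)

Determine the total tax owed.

€2.33

Deli sandwich €11.75: restaurant meals, buyer-exempt → 0% → €0.00
Bookshelf €281.11: household furniture, buyer-exempt → 0% → €0.00
Nightstand €76.31: household furniture, buyer-exempt → 0% → €0.00
Bottle of merlot €30.01: alcohol → 7.75% → €2.33
Bar stool €144.96: household furniture, buyer-exempt → 0% → €0.00
Total tax = €2.33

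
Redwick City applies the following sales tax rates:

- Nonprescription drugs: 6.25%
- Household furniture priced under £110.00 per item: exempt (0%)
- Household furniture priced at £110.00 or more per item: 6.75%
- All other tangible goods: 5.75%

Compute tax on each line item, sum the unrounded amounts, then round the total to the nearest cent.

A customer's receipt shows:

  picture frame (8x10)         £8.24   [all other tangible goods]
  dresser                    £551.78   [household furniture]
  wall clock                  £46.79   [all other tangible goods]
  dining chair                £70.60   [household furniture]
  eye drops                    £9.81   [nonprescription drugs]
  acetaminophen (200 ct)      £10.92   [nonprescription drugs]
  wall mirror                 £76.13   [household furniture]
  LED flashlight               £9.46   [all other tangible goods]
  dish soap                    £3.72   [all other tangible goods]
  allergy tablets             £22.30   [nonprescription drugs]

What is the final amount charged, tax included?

Picture frame (8x10) £8.24: all other tangible goods → 5.75% → £0.4738
Dresser £551.78: household furniture, £110.00 or more → 6.75% → £37.24515
Wall clock £46.79: all other tangible goods → 5.75% → £2.690425
Dining chair £70.60: household furniture, under £110.00 → 0% → £0.00
Eye drops £9.81: nonprescription drugs → 6.25% → £0.613125
Acetaminophen (200 ct) £10.92: nonprescription drugs → 6.25% → £0.6825
Wall mirror £76.13: household furniture, under £110.00 → 0% → £0.00
LED flashlight £9.46: all other tangible goods → 5.75% → £0.54395
Dish soap £3.72: all other tangible goods → 5.75% → £0.2139
Allergy tablets £22.30: nonprescription drugs → 6.25% → £1.39375
Subtotal = £809.75; unrounded tax = £43.8566 → £43.86; total due = £853.61

£853.61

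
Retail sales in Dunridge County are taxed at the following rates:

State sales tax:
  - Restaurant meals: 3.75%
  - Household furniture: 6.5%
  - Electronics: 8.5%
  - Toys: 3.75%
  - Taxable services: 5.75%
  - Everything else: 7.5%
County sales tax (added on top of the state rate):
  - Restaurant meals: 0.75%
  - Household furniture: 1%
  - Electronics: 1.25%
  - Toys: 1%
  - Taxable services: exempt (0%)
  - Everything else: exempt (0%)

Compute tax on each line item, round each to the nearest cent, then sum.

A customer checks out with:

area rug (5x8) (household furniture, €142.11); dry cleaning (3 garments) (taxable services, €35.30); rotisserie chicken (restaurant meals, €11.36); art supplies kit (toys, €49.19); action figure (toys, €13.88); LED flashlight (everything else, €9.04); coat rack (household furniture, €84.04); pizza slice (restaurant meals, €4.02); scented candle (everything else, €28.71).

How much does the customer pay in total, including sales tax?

€403.16

Area rug (5x8) €142.11: household furniture → 6.5% + 1% county = 7.5% → €10.66
Dry cleaning (3 garments) €35.30: taxable services → 5.75% + 0% county = 5.75% → €2.03
Rotisserie chicken €11.36: restaurant meals → 3.75% + 0.75% county = 4.5% → €0.51
Art supplies kit €49.19: toys → 3.75% + 1% county = 4.75% → €2.34
Action figure €13.88: toys → 3.75% + 1% county = 4.75% → €0.66
LED flashlight €9.04: everything else → 7.5% + 0% county = 7.5% → €0.68
Coat rack €84.04: household furniture → 6.5% + 1% county = 7.5% → €6.30
Pizza slice €4.02: restaurant meals → 3.75% + 0.75% county = 4.5% → €0.18
Scented candle €28.71: everything else → 7.5% + 0% county = 7.5% → €2.15
Subtotal = €377.65; tax = €25.51; total due = €403.16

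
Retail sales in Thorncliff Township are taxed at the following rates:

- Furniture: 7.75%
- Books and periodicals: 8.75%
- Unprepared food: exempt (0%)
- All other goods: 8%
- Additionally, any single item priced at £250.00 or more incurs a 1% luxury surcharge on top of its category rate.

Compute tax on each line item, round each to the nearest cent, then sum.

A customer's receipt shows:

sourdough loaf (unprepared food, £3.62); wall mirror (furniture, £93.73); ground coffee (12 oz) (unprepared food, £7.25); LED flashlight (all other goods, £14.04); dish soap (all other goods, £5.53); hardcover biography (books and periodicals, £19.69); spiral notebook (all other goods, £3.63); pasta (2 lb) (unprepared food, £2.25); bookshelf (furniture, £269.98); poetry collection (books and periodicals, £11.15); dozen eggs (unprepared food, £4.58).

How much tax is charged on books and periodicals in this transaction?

Hardcover biography £19.69: books and periodicals → 8.75% → £1.72
Poetry collection £11.15: books and periodicals → 8.75% → £0.98
Tax on books and periodicals = £1.72 + £0.98 = £2.70

£2.70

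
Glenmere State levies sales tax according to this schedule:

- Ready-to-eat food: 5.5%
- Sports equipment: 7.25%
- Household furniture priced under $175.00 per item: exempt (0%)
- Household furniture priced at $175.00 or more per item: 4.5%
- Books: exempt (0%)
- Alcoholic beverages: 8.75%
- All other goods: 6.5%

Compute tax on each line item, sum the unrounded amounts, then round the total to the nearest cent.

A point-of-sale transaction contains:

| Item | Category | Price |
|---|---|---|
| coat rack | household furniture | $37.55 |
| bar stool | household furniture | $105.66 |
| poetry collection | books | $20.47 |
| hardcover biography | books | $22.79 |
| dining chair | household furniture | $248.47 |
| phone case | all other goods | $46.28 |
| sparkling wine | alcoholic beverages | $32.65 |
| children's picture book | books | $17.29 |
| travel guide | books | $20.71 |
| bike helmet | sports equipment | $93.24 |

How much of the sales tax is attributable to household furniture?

$11.18

Coat rack $37.55: household furniture, under $175.00 → 0% → $0.00
Bar stool $105.66: household furniture, under $175.00 → 0% → $0.00
Dining chair $248.47: household furniture, $175.00 or more → 4.5% → $11.18115
Tax on household furniture: unrounded sum = $11.18115 → $11.18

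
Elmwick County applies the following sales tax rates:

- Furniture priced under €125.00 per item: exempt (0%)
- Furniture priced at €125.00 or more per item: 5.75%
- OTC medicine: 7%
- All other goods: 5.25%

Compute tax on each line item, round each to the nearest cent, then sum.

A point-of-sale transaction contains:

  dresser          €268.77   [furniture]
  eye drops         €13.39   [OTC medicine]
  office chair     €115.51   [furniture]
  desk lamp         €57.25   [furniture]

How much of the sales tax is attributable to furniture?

€15.45

Dresser €268.77: furniture, €125.00 or more → 5.75% → €15.45
Office chair €115.51: furniture, under €125.00 → 0% → €0.00
Desk lamp €57.25: furniture, under €125.00 → 0% → €0.00
Tax on furniture = €15.45 + €0.00 + €0.00 = €15.45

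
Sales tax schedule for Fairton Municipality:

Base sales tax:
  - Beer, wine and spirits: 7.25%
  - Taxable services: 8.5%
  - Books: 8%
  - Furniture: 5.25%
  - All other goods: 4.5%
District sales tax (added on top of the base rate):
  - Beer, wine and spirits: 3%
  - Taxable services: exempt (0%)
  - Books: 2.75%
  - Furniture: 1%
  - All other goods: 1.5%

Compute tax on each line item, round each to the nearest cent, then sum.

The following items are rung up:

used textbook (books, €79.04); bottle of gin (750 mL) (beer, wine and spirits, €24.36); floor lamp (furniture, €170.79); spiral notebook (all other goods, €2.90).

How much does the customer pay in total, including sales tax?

Used textbook €79.04: books → 8% + 2.75% district = 10.75% → €8.50
Bottle of gin (750 mL) €24.36: beer, wine and spirits → 7.25% + 3% district = 10.25% → €2.50
Floor lamp €170.79: furniture → 5.25% + 1% district = 6.25% → €10.67
Spiral notebook €2.90: all other goods → 4.5% + 1.5% district = 6% → €0.17
Subtotal = €277.09; tax = €21.84; total due = €298.93

€298.93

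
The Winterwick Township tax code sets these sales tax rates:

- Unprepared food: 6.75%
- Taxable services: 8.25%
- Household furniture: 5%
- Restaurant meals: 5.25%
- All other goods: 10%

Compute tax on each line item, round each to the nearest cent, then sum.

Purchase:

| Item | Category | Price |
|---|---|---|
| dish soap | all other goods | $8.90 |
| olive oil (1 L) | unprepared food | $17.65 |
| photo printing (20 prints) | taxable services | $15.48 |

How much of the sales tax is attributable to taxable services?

Photo printing (20 prints) $15.48: taxable services → 8.25% → $1.28
Tax on taxable services = $1.28

$1.28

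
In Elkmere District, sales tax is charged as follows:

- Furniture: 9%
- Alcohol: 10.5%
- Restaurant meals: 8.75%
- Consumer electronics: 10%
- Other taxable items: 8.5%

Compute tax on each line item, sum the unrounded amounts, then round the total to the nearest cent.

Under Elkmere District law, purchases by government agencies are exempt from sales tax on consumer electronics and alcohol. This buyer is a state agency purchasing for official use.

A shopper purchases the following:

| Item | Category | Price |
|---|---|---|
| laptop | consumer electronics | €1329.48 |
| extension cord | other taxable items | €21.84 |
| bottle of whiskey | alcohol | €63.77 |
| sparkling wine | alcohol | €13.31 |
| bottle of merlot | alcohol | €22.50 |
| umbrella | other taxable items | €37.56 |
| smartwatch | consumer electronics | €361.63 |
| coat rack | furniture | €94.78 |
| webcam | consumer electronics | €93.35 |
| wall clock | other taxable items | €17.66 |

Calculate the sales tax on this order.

Laptop €1329.48: consumer electronics, buyer-exempt → 0% → €0.00
Extension cord €21.84: other taxable items → 8.5% → €1.8564
Bottle of whiskey €63.77: alcohol, buyer-exempt → 0% → €0.00
Sparkling wine €13.31: alcohol, buyer-exempt → 0% → €0.00
Bottle of merlot €22.50: alcohol, buyer-exempt → 0% → €0.00
Umbrella €37.56: other taxable items → 8.5% → €3.1926
Smartwatch €361.63: consumer electronics, buyer-exempt → 0% → €0.00
Coat rack €94.78: furniture → 9% → €8.5302
Webcam €93.35: consumer electronics, buyer-exempt → 0% → €0.00
Wall clock €17.66: other taxable items → 8.5% → €1.5011
Unrounded tax sum = €15.0803 → €15.08

€15.08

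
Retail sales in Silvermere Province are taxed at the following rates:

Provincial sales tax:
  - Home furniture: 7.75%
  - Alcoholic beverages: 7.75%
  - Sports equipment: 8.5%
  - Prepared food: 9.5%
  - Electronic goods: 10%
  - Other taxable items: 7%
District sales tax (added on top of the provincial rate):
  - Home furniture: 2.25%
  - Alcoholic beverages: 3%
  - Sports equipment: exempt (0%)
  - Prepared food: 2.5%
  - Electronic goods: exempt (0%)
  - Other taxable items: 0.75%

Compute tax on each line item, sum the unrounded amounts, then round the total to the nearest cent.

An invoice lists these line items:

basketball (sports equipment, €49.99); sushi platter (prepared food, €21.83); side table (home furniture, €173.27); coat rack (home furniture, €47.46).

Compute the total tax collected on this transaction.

Basketball €49.99: sports equipment → 8.5% + 0% district = 8.5% → €4.24915
Sushi platter €21.83: prepared food → 9.5% + 2.5% district = 12% → €2.6196
Side table €173.27: home furniture → 7.75% + 2.25% district = 10% → €17.327
Coat rack €47.46: home furniture → 7.75% + 2.25% district = 10% → €4.746
Unrounded tax sum = €28.94175 → €28.94

€28.94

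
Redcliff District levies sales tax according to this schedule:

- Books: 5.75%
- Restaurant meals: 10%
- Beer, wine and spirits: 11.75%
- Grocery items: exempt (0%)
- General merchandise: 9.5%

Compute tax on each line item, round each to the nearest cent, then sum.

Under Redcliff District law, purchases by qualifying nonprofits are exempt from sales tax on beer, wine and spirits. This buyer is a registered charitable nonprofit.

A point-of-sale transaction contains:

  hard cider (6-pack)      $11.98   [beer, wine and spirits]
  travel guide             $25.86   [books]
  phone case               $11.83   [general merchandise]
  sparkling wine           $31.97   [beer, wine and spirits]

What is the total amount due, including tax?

$84.25

Hard cider (6-pack) $11.98: beer, wine and spirits, buyer-exempt → 0% → $0.00
Travel guide $25.86: books → 5.75% → $1.49
Phone case $11.83: general merchandise → 9.5% → $1.12
Sparkling wine $31.97: beer, wine and spirits, buyer-exempt → 0% → $0.00
Subtotal = $81.64; tax = $2.61; total due = $84.25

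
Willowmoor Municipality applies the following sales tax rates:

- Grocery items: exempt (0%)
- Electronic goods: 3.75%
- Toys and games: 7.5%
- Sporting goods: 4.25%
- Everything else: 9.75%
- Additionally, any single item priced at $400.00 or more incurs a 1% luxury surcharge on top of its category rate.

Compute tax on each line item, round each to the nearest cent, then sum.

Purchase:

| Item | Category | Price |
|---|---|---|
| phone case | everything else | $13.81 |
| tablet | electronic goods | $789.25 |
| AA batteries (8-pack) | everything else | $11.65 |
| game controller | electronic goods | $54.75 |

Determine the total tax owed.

$42.03

Phone case $13.81: everything else → 9.75% → $1.35
Tablet $789.25: electronic goods → 3.75% + 1% surcharge = 4.75% → $37.49
AA batteries (8-pack) $11.65: everything else → 9.75% → $1.14
Game controller $54.75: electronic goods → 3.75% → $2.05
Total tax = $1.35 + $37.49 + $1.14 + $2.05 = $42.03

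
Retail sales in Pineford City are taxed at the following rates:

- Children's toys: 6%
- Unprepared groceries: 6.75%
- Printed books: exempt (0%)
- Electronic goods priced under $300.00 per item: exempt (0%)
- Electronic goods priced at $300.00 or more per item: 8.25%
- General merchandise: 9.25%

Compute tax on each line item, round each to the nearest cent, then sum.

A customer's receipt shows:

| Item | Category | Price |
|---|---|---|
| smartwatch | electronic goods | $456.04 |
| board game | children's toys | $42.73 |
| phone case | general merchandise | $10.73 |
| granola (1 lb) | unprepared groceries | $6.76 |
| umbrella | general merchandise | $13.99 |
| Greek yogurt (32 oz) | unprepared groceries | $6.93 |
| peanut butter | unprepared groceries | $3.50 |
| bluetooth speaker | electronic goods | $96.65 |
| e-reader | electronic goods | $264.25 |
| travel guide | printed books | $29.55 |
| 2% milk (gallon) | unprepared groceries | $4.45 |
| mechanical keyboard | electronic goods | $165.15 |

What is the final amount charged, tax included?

Smartwatch $456.04: electronic goods, $300.00 or more → 8.25% → $37.62
Board game $42.73: children's toys → 6% → $2.56
Phone case $10.73: general merchandise → 9.25% → $0.99
Granola (1 lb) $6.76: unprepared groceries → 6.75% → $0.46
Umbrella $13.99: general merchandise → 9.25% → $1.29
Greek yogurt (32 oz) $6.93: unprepared groceries → 6.75% → $0.47
Peanut butter $3.50: unprepared groceries → 6.75% → $0.24
Bluetooth speaker $96.65: electronic goods, under $300.00 → 0% → $0.00
E-reader $264.25: electronic goods, under $300.00 → 0% → $0.00
Travel guide $29.55: printed books → 0% → $0.00
2% milk (gallon) $4.45: unprepared groceries → 6.75% → $0.30
Mechanical keyboard $165.15: electronic goods, under $300.00 → 0% → $0.00
Subtotal = $1100.73; tax = $43.93; total due = $1144.66

$1144.66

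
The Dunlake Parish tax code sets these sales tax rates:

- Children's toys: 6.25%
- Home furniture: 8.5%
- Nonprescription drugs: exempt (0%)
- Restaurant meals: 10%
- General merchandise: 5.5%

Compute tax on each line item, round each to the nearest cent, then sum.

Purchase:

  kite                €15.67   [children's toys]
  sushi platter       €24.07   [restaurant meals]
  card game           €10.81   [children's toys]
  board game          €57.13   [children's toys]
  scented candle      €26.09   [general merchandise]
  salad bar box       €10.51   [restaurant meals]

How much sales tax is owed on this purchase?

€10.12

Kite €15.67: children's toys → 6.25% → €0.98
Sushi platter €24.07: restaurant meals → 10% → €2.41
Card game €10.81: children's toys → 6.25% → €0.68
Board game €57.13: children's toys → 6.25% → €3.57
Scented candle €26.09: general merchandise → 5.5% → €1.43
Salad bar box €10.51: restaurant meals → 10% → €1.05
Total tax = €0.98 + €2.41 + €0.68 + €3.57 + €1.43 + €1.05 = €10.12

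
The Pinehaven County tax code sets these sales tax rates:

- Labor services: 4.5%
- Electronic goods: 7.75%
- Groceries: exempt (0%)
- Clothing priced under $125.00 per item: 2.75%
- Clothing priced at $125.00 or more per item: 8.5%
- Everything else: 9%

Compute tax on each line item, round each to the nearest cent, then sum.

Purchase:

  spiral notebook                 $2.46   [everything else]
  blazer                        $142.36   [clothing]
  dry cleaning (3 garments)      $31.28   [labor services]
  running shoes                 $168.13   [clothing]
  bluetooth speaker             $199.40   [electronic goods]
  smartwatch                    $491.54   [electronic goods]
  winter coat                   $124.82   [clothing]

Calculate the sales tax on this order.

$84.99

Spiral notebook $2.46: everything else → 9% → $0.22
Blazer $142.36: clothing, $125.00 or more → 8.5% → $12.10
Dry cleaning (3 garments) $31.28: labor services → 4.5% → $1.41
Running shoes $168.13: clothing, $125.00 or more → 8.5% → $14.29
Bluetooth speaker $199.40: electronic goods → 7.75% → $15.45
Smartwatch $491.54: electronic goods → 7.75% → $38.09
Winter coat $124.82: clothing, under $125.00 → 2.75% → $3.43
Total tax = $0.22 + $12.10 + $1.41 + $14.29 + $15.45 + $38.09 + $3.43 = $84.99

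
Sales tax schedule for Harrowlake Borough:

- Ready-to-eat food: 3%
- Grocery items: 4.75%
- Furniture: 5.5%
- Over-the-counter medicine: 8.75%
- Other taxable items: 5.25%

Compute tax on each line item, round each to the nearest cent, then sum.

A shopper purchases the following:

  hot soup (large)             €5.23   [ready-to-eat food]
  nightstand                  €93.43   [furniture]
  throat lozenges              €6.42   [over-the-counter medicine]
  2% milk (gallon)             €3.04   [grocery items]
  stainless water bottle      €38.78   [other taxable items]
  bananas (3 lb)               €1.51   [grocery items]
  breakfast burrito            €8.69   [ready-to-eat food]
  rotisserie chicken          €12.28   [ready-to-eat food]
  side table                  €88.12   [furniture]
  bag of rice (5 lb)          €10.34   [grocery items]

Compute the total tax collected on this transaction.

Hot soup (large) €5.23: ready-to-eat food → 3% → €0.16
Nightstand €93.43: furniture → 5.5% → €5.14
Throat lozenges €6.42: over-the-counter medicine → 8.75% → €0.56
2% milk (gallon) €3.04: grocery items → 4.75% → €0.14
Stainless water bottle €38.78: other taxable items → 5.25% → €2.04
Bananas (3 lb) €1.51: grocery items → 4.75% → €0.07
Breakfast burrito €8.69: ready-to-eat food → 3% → €0.26
Rotisserie chicken €12.28: ready-to-eat food → 3% → €0.37
Side table €88.12: furniture → 5.5% → €4.85
Bag of rice (5 lb) €10.34: grocery items → 4.75% → €0.49
Total tax = €0.16 + €5.14 + €0.56 + €0.14 + €2.04 + €0.07 + €0.26 + €0.37 + €4.85 + €0.49 = €14.08

€14.08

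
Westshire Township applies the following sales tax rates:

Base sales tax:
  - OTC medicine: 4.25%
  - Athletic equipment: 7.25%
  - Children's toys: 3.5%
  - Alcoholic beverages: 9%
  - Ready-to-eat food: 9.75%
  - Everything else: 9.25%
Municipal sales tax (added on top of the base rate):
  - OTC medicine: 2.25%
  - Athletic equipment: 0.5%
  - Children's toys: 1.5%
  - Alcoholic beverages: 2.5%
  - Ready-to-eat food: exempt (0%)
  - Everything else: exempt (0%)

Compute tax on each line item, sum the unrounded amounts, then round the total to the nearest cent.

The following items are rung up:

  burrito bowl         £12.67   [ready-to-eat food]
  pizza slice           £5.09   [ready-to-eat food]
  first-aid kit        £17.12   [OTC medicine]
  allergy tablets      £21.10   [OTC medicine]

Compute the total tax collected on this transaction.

£4.22

Burrito bowl £12.67: ready-to-eat food → 9.75% + 0% municipal = 9.75% → £1.235325
Pizza slice £5.09: ready-to-eat food → 9.75% + 0% municipal = 9.75% → £0.496275
First-aid kit £17.12: OTC medicine → 4.25% + 2.25% municipal = 6.5% → £1.1128
Allergy tablets £21.10: OTC medicine → 4.25% + 2.25% municipal = 6.5% → £1.3715
Unrounded tax sum = £4.2159 → £4.22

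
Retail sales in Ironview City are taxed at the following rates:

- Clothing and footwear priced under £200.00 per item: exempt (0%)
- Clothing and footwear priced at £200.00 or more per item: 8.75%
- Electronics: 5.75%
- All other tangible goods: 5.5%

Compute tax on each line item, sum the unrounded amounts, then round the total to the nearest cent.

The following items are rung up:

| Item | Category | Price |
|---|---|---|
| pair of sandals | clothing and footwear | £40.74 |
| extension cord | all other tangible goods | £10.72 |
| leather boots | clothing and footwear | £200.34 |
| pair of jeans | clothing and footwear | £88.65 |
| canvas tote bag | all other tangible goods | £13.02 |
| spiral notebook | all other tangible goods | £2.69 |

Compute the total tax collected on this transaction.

£18.98

Pair of sandals £40.74: clothing and footwear, under £200.00 → 0% → £0.00
Extension cord £10.72: all other tangible goods → 5.5% → £0.5896
Leather boots £200.34: clothing and footwear, £200.00 or more → 8.75% → £17.52975
Pair of jeans £88.65: clothing and footwear, under £200.00 → 0% → £0.00
Canvas tote bag £13.02: all other tangible goods → 5.5% → £0.7161
Spiral notebook £2.69: all other tangible goods → 5.5% → £0.14795
Unrounded tax sum = £18.9834 → £18.98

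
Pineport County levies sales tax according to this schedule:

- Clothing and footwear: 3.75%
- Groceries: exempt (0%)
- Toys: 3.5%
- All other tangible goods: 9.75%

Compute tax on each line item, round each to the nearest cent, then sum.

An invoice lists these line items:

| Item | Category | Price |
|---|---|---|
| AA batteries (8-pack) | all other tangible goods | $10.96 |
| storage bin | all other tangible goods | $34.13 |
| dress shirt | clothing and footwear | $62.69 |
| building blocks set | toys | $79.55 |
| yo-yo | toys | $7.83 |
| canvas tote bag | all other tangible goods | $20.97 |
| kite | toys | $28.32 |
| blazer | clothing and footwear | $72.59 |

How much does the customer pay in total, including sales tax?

$332.59

AA batteries (8-pack) $10.96: all other tangible goods → 9.75% → $1.07
Storage bin $34.13: all other tangible goods → 9.75% → $3.33
Dress shirt $62.69: clothing and footwear → 3.75% → $2.35
Building blocks set $79.55: toys → 3.5% → $2.78
Yo-yo $7.83: toys → 3.5% → $0.27
Canvas tote bag $20.97: all other tangible goods → 9.75% → $2.04
Kite $28.32: toys → 3.5% → $0.99
Blazer $72.59: clothing and footwear → 3.75% → $2.72
Subtotal = $317.04; tax = $15.55; total due = $332.59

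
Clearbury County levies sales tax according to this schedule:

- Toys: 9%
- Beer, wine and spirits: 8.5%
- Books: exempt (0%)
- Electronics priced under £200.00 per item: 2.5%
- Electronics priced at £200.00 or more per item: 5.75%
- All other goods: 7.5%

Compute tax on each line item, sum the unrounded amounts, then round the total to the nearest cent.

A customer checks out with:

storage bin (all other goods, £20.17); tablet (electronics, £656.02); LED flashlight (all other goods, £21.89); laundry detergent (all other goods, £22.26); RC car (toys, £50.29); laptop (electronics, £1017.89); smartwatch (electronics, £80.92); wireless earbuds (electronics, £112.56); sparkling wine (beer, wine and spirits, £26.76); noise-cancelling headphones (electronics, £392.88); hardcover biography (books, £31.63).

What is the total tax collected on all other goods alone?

Storage bin £20.17: all other goods → 7.5% → £1.51275
LED flashlight £21.89: all other goods → 7.5% → £1.64175
Laundry detergent £22.26: all other goods → 7.5% → £1.6695
Tax on all other goods: unrounded sum = £4.824 → £4.82

£4.82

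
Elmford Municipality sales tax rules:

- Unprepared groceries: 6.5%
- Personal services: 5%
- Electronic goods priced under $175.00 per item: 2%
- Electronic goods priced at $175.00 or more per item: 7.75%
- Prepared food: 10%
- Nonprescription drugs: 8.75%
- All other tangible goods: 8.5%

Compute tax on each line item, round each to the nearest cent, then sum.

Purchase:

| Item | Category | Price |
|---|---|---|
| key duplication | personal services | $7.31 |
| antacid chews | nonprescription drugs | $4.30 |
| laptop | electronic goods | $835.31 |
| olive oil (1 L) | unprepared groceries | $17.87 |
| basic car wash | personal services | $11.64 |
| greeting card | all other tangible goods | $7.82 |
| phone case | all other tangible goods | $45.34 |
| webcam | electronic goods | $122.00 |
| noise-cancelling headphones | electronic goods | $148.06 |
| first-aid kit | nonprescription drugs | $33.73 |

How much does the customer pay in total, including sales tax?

Key duplication $7.31: personal services → 5% → $0.37
Antacid chews $4.30: nonprescription drugs → 8.75% → $0.38
Laptop $835.31: electronic goods, $175.00 or more → 7.75% → $64.74
Olive oil (1 L) $17.87: unprepared groceries → 6.5% → $1.16
Basic car wash $11.64: personal services → 5% → $0.58
Greeting card $7.82: all other tangible goods → 8.5% → $0.66
Phone case $45.34: all other tangible goods → 8.5% → $3.85
Webcam $122.00: electronic goods, under $175.00 → 2% → $2.44
Noise-cancelling headphones $148.06: electronic goods, under $175.00 → 2% → $2.96
First-aid kit $33.73: nonprescription drugs → 8.75% → $2.95
Subtotal = $1233.38; tax = $80.09; total due = $1313.47

$1313.47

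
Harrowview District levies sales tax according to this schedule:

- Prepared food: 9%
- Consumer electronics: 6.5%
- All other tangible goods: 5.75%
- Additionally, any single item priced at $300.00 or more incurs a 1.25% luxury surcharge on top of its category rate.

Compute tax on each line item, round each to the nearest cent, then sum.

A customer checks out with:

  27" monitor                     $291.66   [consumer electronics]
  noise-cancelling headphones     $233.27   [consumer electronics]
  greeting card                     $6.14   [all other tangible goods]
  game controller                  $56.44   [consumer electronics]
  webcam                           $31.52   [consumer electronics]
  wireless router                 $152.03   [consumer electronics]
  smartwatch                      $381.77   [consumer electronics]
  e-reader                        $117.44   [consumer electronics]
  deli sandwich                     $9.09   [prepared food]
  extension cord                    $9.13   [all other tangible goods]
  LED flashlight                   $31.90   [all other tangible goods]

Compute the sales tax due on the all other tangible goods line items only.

$2.70

Greeting card $6.14: all other tangible goods → 5.75% → $0.35
Extension cord $9.13: all other tangible goods → 5.75% → $0.52
LED flashlight $31.90: all other tangible goods → 5.75% → $1.83
Tax on all other tangible goods = $0.35 + $0.52 + $1.83 = $2.70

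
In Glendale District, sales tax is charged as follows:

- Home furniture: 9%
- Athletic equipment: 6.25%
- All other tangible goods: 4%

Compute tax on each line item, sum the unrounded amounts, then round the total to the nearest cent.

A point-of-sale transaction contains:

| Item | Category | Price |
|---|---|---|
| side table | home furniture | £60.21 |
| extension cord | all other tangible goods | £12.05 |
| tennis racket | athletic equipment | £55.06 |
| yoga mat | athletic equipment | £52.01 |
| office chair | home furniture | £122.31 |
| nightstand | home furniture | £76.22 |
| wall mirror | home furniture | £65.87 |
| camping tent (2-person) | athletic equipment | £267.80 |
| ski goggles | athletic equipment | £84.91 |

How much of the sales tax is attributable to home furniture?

Side table £60.21: home furniture → 9% → £5.4189
Office chair £122.31: home furniture → 9% → £11.0079
Nightstand £76.22: home furniture → 9% → £6.8598
Wall mirror £65.87: home furniture → 9% → £5.9283
Tax on home furniture: unrounded sum = £29.2149 → £29.21

£29.21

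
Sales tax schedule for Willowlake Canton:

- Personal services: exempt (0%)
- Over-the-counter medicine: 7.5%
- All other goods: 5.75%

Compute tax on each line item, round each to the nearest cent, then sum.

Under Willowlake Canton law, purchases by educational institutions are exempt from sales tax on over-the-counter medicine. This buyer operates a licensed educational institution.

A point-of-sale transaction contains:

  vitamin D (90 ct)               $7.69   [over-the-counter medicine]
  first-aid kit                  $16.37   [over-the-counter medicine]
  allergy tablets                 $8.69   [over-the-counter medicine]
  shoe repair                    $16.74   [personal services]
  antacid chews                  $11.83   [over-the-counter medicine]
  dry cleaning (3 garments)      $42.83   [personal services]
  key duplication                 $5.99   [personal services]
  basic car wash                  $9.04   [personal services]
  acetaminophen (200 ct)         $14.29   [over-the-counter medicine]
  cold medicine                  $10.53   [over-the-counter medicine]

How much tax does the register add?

Vitamin D (90 ct) $7.69: over-the-counter medicine, buyer-exempt → 0% → $0.00
First-aid kit $16.37: over-the-counter medicine, buyer-exempt → 0% → $0.00
Allergy tablets $8.69: over-the-counter medicine, buyer-exempt → 0% → $0.00
Shoe repair $16.74: personal services → 0% → $0.00
Antacid chews $11.83: over-the-counter medicine, buyer-exempt → 0% → $0.00
Dry cleaning (3 garments) $42.83: personal services → 0% → $0.00
Key duplication $5.99: personal services → 0% → $0.00
Basic car wash $9.04: personal services → 0% → $0.00
Acetaminophen (200 ct) $14.29: over-the-counter medicine, buyer-exempt → 0% → $0.00
Cold medicine $10.53: over-the-counter medicine, buyer-exempt → 0% → $0.00
Total tax = $0.00

$0.00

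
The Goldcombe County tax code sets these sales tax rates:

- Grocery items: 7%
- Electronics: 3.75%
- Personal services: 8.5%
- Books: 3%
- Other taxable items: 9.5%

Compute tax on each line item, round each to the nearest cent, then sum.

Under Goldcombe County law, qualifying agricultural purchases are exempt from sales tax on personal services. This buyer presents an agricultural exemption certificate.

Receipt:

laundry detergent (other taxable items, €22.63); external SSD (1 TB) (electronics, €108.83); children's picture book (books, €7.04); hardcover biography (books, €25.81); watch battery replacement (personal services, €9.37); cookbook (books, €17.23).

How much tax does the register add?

Laundry detergent €22.63: other taxable items → 9.5% → €2.15
External SSD (1 TB) €108.83: electronics → 3.75% → €4.08
Children's picture book €7.04: books → 3% → €0.21
Hardcover biography €25.81: books → 3% → €0.77
Watch battery replacement €9.37: personal services, buyer-exempt → 0% → €0.00
Cookbook €17.23: books → 3% → €0.52
Total tax = €2.15 + €4.08 + €0.21 + €0.77 + €0.52 = €7.73

€7.73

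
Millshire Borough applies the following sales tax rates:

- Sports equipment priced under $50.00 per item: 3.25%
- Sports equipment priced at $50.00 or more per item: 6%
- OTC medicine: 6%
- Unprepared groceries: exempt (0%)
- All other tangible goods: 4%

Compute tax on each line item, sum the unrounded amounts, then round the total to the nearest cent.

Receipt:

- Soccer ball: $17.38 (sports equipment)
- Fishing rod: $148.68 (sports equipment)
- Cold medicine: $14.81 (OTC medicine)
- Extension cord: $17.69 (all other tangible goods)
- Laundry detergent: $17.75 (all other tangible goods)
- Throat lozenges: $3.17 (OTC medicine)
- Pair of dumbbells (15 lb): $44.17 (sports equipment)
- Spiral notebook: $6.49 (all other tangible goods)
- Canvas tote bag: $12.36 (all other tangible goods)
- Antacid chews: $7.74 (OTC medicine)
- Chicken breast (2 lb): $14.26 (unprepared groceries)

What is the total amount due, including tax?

Soccer ball $17.38: sports equipment, under $50.00 → 3.25% → $0.56485
Fishing rod $148.68: sports equipment, $50.00 or more → 6% → $8.9208
Cold medicine $14.81: OTC medicine → 6% → $0.8886
Extension cord $17.69: all other tangible goods → 4% → $0.7076
Laundry detergent $17.75: all other tangible goods → 4% → $0.71
Throat lozenges $3.17: OTC medicine → 6% → $0.1902
Pair of dumbbells (15 lb) $44.17: sports equipment, under $50.00 → 3.25% → $1.435525
Spiral notebook $6.49: all other tangible goods → 4% → $0.2596
Canvas tote bag $12.36: all other tangible goods → 4% → $0.4944
Antacid chews $7.74: OTC medicine → 6% → $0.4644
Chicken breast (2 lb) $14.26: unprepared groceries → 0% → $0.00
Subtotal = $304.50; unrounded tax = $14.635975 → $14.64; total due = $319.14

$319.14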